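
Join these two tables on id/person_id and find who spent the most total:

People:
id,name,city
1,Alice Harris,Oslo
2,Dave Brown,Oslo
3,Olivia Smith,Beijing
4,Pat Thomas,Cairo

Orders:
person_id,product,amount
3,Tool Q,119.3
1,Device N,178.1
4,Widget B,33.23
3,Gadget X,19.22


Join on: people.id = orders.person_id

Joined rows:
  Olivia Smith (Beijing) bought Tool Q for $119.3
  Alice Harris (Oslo) bought Device N for $178.1
  Pat Thomas (Cairo) bought Widget B for $33.23
  Olivia Smith (Beijing) bought Gadget X for $19.22

Total per person:
  Alice Harris: $178.10
  Olivia Smith: $138.52
  Pat Thomas: $33.23

Top spender: Alice Harris ($178.10)

Alice Harris ($178.10)


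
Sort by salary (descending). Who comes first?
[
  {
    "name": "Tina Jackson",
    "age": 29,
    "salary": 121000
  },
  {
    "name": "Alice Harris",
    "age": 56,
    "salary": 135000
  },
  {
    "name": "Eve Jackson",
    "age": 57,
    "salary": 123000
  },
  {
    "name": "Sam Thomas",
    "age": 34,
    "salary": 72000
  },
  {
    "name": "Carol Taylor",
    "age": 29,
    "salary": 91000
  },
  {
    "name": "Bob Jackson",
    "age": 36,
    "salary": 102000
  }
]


Sort by: salary (descending)

Sorted order:
  1. Alice Harris (salary = 135000)
  2. Eve Jackson (salary = 123000)
  3. Tina Jackson (salary = 121000)
  4. Bob Jackson (salary = 102000)
  5. Carol Taylor (salary = 91000)
  6. Sam Thomas (salary = 72000)

First: Alice Harris

Alice Harris


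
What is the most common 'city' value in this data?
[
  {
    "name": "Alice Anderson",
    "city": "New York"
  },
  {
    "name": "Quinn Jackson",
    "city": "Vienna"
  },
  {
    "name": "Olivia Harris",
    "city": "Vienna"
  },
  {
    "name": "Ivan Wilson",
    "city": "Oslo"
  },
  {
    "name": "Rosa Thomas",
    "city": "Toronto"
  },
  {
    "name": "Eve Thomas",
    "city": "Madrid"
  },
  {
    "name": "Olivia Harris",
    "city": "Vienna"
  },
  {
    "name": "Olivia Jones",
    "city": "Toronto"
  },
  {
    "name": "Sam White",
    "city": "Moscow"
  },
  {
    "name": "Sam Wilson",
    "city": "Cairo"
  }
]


Counting 'city' values across 10 records:

  Vienna: 3 ###
  Toronto: 2 ##
  New York: 1 #
  Oslo: 1 #
  Madrid: 1 #
  Moscow: 1 #
  Cairo: 1 #

Most common: Vienna (3 times)

Vienna (3 times)


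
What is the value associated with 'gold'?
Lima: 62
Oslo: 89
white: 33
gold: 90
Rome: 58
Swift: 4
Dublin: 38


Looking up key 'gold'
Value: 90

90


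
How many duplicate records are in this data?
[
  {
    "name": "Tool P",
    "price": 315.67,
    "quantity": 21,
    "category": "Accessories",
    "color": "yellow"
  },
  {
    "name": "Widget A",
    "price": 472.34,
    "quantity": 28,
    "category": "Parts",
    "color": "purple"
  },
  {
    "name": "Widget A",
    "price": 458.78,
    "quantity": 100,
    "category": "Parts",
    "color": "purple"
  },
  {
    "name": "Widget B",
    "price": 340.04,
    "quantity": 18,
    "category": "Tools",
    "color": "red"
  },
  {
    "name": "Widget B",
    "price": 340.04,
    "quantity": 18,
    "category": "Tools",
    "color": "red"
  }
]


Checking 5 records for duplicates:

  Row 1: Tool P ($315.67, qty 21)
  Row 2: Widget A ($472.34, qty 28)
  Row 3: Widget A ($458.78, qty 100)
  Row 4: Widget B ($340.04, qty 18)
  Row 5: Widget B ($340.04, qty 18) <-- DUPLICATE

Duplicates found: 1
Unique records: 4

1 duplicates, 4 unique


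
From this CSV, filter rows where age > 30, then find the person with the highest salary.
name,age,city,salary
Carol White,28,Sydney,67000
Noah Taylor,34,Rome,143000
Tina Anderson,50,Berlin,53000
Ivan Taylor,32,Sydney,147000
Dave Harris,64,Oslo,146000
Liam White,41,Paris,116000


Filter: age > 30
Sort by: salary (descending)

Filtered records (5):
  Ivan Taylor, age 32, salary $147000
  Dave Harris, age 64, salary $146000
  Noah Taylor, age 34, salary $143000
  Liam White, age 41, salary $116000
  Tina Anderson, age 50, salary $53000

Highest salary: Ivan Taylor ($147000)

Ivan Taylor


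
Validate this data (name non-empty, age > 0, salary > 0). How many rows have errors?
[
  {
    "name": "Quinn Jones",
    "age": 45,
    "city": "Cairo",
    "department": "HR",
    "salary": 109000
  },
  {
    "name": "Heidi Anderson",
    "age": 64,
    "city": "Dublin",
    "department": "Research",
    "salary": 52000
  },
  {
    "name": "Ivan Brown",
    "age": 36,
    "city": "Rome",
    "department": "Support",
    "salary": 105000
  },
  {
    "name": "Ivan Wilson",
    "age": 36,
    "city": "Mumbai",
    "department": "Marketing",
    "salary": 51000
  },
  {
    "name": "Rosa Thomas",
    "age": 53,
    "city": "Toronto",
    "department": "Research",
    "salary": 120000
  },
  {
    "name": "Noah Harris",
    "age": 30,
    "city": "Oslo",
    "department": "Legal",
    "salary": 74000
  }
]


Validating 6 records:
Rules: name non-empty, age > 0, salary > 0

  Row 1 (Quinn Jones): OK
  Row 2 (Heidi Anderson): OK
  Row 3 (Ivan Brown): OK
  Row 4 (Ivan Wilson): OK
  Row 5 (Rosa Thomas): OK
  Row 6 (Noah Harris): OK

Total errors: 0

0 errors


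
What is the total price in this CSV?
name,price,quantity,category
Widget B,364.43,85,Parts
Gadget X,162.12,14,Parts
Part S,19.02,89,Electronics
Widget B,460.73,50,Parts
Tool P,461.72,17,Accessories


Computing total price:
Values: [364.43, 162.12, 19.02, 460.73, 461.72]
Sum = 1468.02

1468.02


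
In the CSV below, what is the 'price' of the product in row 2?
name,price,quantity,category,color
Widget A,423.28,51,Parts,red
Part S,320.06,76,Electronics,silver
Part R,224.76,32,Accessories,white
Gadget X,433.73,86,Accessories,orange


Query: Row 2 ('Part S'), column 'price'
Value: 320.06

320.06


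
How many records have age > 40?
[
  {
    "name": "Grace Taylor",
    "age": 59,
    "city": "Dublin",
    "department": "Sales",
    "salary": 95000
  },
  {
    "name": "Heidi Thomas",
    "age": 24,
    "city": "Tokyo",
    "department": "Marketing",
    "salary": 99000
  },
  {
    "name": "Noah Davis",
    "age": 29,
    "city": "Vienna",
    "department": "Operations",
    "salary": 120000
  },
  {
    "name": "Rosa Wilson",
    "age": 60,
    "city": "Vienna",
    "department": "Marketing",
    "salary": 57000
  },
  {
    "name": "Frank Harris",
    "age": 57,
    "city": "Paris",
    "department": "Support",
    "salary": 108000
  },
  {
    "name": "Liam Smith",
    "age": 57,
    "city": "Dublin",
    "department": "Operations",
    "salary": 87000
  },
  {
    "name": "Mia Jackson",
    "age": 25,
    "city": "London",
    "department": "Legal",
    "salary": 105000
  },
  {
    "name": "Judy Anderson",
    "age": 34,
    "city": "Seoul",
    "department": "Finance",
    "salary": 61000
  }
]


Data: 8 records
Condition: age > 40

Checking each record:
  Grace Taylor: 59 MATCH
  Heidi Thomas: 24
  Noah Davis: 29
  Rosa Wilson: 60 MATCH
  Frank Harris: 57 MATCH
  Liam Smith: 57 MATCH
  Mia Jackson: 25
  Judy Anderson: 34

Count: 4

4


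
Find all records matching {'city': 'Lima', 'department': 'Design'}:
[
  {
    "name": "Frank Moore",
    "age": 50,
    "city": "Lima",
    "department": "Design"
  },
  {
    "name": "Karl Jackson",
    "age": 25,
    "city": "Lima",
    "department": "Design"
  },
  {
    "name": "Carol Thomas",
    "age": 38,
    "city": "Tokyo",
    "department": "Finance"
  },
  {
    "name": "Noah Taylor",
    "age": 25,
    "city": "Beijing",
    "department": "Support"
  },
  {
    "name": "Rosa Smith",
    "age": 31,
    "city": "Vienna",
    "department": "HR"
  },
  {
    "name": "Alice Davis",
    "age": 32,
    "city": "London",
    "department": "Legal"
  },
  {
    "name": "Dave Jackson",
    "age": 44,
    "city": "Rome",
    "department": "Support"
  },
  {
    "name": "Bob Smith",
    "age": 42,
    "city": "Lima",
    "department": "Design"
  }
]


Search criteria: {'city': 'Lima', 'department': 'Design'}

Checking 8 records:
  Frank Moore: {city: Lima, department: Design} <-- MATCH
  Karl Jackson: {city: Lima, department: Design} <-- MATCH
  Carol Thomas: {city: Tokyo, department: Finance}
  Noah Taylor: {city: Beijing, department: Support}
  Rosa Smith: {city: Vienna, department: HR}
  Alice Davis: {city: London, department: Legal}
  Dave Jackson: {city: Rome, department: Support}
  Bob Smith: {city: Lima, department: Design} <-- MATCH

Matches: ["Frank Moore", "Karl Jackson", "Bob Smith"]

["Frank Moore", "Karl Jackson", "Bob Smith"]


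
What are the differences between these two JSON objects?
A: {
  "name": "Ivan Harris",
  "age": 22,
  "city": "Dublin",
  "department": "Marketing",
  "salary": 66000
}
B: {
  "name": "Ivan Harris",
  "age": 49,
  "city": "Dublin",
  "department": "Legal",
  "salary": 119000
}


Comparing each field (in key order):
  name: same
  age: DIFFERENT
  city: same
  department: DIFFERENT
  salary: DIFFERENT
Differences:
  age: 22 -> 49
  department: Marketing -> Legal
  salary: 66000 -> 119000

3 field(s) changed

3 changes: age, department, salary


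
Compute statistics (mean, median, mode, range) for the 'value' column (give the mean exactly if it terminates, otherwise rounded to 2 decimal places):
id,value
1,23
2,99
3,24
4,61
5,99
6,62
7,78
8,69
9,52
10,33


Data: [23, 99, 24, 61, 99, 62, 78, 69, 52, 33]
Count: 10
Sum: 600
Mean: 600/10 = 60
Sorted: [23, 24, 33, 52, 61, 62, 69, 78, 99, 99]
Median: 61.5
Mode: 99 (2 times)
Range: 99 - 23 = 76
Min: 23, Max: 99

mean=60, median=61.5, mode=99, range=76


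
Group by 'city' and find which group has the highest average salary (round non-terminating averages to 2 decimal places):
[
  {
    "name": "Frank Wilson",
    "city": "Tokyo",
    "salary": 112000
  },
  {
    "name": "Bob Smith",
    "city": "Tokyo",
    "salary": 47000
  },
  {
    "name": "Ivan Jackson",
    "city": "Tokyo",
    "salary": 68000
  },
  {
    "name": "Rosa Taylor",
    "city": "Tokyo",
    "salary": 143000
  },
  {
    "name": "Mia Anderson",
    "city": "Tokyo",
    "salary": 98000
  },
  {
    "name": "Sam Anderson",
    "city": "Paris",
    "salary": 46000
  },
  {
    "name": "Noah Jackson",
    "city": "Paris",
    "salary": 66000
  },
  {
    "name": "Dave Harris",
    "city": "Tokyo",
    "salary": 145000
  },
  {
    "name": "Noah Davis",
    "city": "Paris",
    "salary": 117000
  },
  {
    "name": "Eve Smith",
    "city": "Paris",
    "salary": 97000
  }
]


Group by: city

Groups:
  Paris: 4 people, avg salary = 326000/4 = $81500
  Tokyo: 6 people, avg salary = 613000/6 ≈ $102166.67

Highest average salary: Tokyo (≈$102166.67)

Tokyo (≈$102166.67)


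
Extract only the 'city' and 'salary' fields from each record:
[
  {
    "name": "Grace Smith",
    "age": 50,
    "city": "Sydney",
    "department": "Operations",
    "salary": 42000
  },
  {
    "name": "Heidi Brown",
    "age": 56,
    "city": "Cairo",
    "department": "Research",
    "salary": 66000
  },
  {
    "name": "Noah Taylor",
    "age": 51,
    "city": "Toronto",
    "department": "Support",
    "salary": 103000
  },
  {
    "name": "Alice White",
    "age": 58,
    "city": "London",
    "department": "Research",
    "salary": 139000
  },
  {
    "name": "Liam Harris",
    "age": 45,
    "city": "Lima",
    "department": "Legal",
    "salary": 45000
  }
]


Original: 5 records with fields: name, age, city, department, salary
Keep: ['city', 'salary']
Drop: ['name', 'age', 'department']
Result: 5 records, 2 fields each

[
  {
    "city": "Sydney",
    "salary": 42000
  },
  {
    "city": "Cairo",
    "salary": 66000
  },
  {
    "city": "Toronto",
    "salary": 103000
  },
  {
    "city": "London",
    "salary": 139000
  },
  {
    "city": "Lima",
    "salary": 45000
  }
]


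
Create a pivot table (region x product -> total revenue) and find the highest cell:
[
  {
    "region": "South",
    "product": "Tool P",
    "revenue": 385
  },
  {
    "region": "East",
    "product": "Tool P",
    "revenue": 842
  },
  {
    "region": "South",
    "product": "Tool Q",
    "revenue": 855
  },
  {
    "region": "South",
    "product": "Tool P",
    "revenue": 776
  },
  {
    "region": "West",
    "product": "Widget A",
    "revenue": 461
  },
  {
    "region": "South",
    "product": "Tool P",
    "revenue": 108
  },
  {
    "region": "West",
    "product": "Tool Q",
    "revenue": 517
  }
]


Pivot: region (rows) x product (columns) -> total revenue

     Tool P        Tool Q        Widget A    
East           842             0             0  
South         1269           855             0  
West             0           517           461  

Highest: South / Tool P = $1269

South / Tool P = $1269


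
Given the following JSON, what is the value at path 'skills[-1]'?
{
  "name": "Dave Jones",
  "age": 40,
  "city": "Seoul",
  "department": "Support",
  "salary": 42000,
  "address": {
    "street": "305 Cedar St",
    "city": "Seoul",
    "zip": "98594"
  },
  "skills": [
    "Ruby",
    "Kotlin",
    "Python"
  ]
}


Query: skills[-1]
Path: skills -> last element
Value: Python

Python


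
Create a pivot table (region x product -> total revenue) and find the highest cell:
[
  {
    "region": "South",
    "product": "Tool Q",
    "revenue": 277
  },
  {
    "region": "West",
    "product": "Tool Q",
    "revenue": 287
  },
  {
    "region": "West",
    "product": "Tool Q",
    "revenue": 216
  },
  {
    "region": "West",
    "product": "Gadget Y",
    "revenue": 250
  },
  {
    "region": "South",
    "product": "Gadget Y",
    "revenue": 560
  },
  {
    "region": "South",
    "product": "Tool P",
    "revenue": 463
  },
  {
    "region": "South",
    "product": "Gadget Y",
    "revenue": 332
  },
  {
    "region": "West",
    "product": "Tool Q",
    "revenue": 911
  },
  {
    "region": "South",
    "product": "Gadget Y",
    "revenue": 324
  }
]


Pivot: region (rows) x product (columns) -> total revenue

     Gadget Y      Tool P        Tool Q      
South         1216           463           277  
West           250             0          1414  

Highest: West / Tool Q = $1414

West / Tool Q = $1414


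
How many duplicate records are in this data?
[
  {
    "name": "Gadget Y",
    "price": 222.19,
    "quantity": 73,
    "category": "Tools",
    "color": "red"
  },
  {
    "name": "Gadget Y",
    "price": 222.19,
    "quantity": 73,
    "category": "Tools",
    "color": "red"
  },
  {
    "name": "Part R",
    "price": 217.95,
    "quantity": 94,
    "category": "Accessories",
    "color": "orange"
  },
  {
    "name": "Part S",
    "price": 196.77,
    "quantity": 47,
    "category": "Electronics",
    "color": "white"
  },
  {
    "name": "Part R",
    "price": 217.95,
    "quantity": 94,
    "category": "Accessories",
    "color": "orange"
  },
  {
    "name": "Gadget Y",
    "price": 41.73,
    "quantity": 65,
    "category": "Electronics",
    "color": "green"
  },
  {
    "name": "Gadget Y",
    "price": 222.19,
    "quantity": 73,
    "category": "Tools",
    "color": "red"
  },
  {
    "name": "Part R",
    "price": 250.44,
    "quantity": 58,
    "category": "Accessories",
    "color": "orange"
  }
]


Checking 8 records for duplicates:

  Row 1: Gadget Y ($222.19, qty 73)
  Row 2: Gadget Y ($222.19, qty 73) <-- DUPLICATE
  Row 3: Part R ($217.95, qty 94)
  Row 4: Part S ($196.77, qty 47)
  Row 5: Part R ($217.95, qty 94) <-- DUPLICATE
  Row 6: Gadget Y ($41.73, qty 65)
  Row 7: Gadget Y ($222.19, qty 73) <-- DUPLICATE
  Row 8: Part R ($250.44, qty 58)

Duplicates found: 3
Unique records: 5

3 duplicates, 5 unique


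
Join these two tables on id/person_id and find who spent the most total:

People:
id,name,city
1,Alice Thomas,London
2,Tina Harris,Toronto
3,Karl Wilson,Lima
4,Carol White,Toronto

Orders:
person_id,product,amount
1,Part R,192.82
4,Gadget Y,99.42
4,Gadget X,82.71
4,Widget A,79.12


Join on: people.id = orders.person_id

Joined rows:
  Alice Thomas (London) bought Part R for $192.82
  Carol White (Toronto) bought Gadget Y for $99.42
  Carol White (Toronto) bought Gadget X for $82.71
  Carol White (Toronto) bought Widget A for $79.12

Total per person:
  Carol White: $261.25
  Alice Thomas: $192.82

Top spender: Carol White ($261.25)

Carol White ($261.25)


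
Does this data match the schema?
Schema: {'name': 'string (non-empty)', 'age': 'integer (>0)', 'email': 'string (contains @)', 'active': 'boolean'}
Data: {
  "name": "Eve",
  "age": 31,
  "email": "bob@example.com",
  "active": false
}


Validating each field against schema:
  name: OK (non-empty string)
  age: OK (positive integer)
  email: OK (string with @)
  active: OK (boolean)

Result: VALID

VALID


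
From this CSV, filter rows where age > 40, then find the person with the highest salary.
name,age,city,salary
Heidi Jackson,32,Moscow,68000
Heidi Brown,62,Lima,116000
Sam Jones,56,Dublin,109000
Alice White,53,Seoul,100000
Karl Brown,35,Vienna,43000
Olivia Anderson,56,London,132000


Filter: age > 40
Sort by: salary (descending)

Filtered records (4):
  Olivia Anderson, age 56, salary $132000
  Heidi Brown, age 62, salary $116000
  Sam Jones, age 56, salary $109000
  Alice White, age 53, salary $100000

Highest salary: Olivia Anderson ($132000)

Olivia Anderson


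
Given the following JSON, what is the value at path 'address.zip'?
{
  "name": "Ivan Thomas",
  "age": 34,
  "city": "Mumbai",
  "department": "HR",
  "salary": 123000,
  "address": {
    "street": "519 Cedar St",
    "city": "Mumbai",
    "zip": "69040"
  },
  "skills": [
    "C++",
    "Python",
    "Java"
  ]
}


Query: address.zip
Path: address -> zip
Value: 69040

69040


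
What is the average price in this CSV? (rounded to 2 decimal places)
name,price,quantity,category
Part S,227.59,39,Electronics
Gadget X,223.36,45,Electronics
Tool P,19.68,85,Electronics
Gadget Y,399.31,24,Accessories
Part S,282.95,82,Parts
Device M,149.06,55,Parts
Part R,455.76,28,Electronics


Computing average price:
Values: [227.59, 223.36, 19.68, 399.31, 282.95, 149.06, 455.76]
Sum = 1757.71
Count = 7
Average = 1757.71/7 ≈ 251.10 (rounded to 2 decimal places)

251.10


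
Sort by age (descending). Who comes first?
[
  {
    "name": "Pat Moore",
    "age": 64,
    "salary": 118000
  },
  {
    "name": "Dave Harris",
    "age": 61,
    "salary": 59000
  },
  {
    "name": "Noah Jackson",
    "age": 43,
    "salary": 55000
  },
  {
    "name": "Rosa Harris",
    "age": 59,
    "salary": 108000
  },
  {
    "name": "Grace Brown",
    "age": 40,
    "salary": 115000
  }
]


Sort by: age (descending)

Sorted order:
  1. Pat Moore (age = 64)
  2. Dave Harris (age = 61)
  3. Rosa Harris (age = 59)
  4. Noah Jackson (age = 43)
  5. Grace Brown (age = 40)

First: Pat Moore

Pat Moore


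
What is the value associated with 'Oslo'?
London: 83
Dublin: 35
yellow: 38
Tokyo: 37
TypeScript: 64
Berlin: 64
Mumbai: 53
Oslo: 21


Looking up key 'Oslo'
Value: 21

21


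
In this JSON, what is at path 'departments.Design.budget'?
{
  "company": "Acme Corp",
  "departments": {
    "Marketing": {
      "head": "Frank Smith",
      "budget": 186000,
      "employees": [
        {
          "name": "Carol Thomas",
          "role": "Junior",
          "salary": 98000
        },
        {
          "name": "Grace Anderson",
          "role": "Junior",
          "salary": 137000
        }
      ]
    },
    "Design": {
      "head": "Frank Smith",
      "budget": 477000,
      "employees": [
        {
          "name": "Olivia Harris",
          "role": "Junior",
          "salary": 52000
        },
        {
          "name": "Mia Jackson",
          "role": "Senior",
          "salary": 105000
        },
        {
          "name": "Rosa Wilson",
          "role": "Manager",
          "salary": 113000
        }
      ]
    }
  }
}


Path: departments.Design.budget

Navigate:
  -> departments
  -> Design
  -> budget = 477000

477000


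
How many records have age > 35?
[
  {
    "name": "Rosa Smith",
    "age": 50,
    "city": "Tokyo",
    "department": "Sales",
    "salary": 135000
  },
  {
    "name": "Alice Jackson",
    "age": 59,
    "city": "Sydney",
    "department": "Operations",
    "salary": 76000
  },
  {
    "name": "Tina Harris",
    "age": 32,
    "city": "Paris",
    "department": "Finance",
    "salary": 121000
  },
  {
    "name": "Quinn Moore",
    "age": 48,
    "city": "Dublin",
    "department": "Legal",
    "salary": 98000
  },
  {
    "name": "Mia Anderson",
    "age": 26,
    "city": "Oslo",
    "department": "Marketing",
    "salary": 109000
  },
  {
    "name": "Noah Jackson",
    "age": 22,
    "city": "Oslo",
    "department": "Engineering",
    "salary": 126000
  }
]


Data: 6 records
Condition: age > 35

Checking each record:
  Rosa Smith: 50 MATCH
  Alice Jackson: 59 MATCH
  Tina Harris: 32
  Quinn Moore: 48 MATCH
  Mia Anderson: 26
  Noah Jackson: 22

Count: 3

3


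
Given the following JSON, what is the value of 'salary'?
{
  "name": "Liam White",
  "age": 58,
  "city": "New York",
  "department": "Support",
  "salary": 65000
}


Looking up field 'salary'
Value: 65000

65000


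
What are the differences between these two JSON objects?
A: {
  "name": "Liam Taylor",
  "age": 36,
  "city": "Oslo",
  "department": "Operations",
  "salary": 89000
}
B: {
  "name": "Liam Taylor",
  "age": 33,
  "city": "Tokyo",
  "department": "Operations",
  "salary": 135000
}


Comparing each field (in key order):
  name: same
  age: DIFFERENT
  city: DIFFERENT
  department: same
  salary: DIFFERENT
Differences:
  age: 36 -> 33
  city: Oslo -> Tokyo
  salary: 89000 -> 135000

3 field(s) changed

3 changes: age, city, salary


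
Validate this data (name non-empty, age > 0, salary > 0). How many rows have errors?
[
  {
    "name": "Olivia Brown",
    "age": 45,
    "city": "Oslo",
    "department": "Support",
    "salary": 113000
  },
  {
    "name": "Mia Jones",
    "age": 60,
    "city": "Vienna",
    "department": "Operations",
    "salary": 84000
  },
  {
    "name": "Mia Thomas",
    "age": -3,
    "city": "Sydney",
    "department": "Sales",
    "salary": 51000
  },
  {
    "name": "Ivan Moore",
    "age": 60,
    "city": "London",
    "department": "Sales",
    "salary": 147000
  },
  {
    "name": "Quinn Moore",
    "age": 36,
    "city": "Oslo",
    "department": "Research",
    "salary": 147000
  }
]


Validating 5 records:
Rules: name non-empty, age > 0, salary > 0

  Row 1 (Olivia Brown): OK
  Row 2 (Mia Jones): OK
  Row 3 (Mia Thomas): negative age: -3
  Row 4 (Ivan Moore): OK
  Row 5 (Quinn Moore): OK

Total errors: 1

1 errors


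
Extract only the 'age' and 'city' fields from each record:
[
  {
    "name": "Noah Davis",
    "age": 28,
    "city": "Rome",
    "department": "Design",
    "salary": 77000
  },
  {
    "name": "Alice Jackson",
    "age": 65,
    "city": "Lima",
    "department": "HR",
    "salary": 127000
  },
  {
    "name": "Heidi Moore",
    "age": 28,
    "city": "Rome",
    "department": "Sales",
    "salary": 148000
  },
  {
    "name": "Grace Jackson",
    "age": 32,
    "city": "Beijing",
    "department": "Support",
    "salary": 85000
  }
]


Original: 4 records with fields: name, age, city, department, salary
Keep: ['age', 'city']
Drop: ['name', 'department', 'salary']
Result: 4 records, 2 fields each

[
  {
    "age": 28,
    "city": "Rome"
  },
  {
    "age": 65,
    "city": "Lima"
  },
  {
    "age": 28,
    "city": "Rome"
  },
  {
    "age": 32,
    "city": "Beijing"
  }
]


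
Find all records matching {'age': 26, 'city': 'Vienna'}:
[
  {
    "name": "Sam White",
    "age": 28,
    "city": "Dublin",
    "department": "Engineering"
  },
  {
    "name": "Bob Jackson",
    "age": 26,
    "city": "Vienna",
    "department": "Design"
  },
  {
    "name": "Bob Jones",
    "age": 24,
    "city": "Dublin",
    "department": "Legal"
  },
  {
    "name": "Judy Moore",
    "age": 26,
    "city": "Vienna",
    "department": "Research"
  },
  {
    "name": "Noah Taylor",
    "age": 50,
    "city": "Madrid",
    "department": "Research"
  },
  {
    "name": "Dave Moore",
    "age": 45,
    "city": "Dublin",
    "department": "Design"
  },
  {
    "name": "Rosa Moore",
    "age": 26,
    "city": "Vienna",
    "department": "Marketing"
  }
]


Search criteria: {'age': 26, 'city': 'Vienna'}

Checking 7 records:
  Sam White: {age: 28, city: Dublin}
  Bob Jackson: {age: 26, city: Vienna} <-- MATCH
  Bob Jones: {age: 24, city: Dublin}
  Judy Moore: {age: 26, city: Vienna} <-- MATCH
  Noah Taylor: {age: 50, city: Madrid}
  Dave Moore: {age: 45, city: Dublin}
  Rosa Moore: {age: 26, city: Vienna} <-- MATCH

Matches: ["Bob Jackson", "Judy Moore", "Rosa Moore"]

["Bob Jackson", "Judy Moore", "Rosa Moore"]


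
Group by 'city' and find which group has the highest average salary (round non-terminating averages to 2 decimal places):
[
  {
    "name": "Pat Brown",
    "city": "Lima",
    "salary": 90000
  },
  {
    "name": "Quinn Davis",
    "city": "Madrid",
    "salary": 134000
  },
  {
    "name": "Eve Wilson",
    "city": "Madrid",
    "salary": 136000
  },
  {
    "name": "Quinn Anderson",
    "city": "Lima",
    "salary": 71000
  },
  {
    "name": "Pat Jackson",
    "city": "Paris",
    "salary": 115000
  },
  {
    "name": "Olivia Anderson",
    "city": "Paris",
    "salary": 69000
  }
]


Group by: city

Groups:
  Lima: 2 people, avg salary = 161000/2 = $80500
  Madrid: 2 people, avg salary = 270000/2 = $135000
  Paris: 2 people, avg salary = 184000/2 = $92000

Highest average salary: Madrid ($135000)

Madrid ($135000)


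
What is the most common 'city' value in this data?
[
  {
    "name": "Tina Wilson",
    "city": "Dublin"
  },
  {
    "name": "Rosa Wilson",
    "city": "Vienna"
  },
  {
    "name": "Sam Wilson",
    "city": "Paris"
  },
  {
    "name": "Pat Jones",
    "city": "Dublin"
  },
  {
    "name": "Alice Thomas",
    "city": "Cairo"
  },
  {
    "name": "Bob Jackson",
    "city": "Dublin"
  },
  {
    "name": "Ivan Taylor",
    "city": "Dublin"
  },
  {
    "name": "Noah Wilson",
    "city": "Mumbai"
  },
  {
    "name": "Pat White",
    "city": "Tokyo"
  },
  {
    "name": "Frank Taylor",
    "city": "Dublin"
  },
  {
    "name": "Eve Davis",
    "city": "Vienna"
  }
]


Counting 'city' values across 11 records:

  Dublin: 5 #####
  Vienna: 2 ##
  Paris: 1 #
  Cairo: 1 #
  Mumbai: 1 #
  Tokyo: 1 #

Most common: Dublin (5 times)

Dublin (5 times)


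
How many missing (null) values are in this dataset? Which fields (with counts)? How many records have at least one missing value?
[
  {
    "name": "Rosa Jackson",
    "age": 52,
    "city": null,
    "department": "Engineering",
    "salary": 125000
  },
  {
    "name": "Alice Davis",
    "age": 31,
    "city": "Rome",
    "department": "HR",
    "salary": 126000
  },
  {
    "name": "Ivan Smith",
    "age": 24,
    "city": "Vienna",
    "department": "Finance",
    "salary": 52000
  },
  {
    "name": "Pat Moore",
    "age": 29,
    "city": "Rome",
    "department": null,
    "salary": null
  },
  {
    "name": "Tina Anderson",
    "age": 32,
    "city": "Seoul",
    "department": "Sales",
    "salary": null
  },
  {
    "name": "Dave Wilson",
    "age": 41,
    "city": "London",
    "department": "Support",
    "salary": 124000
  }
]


Checking for missing (null) values in 6 records:

  Rosa Jackson: city
  Alice Davis: complete
  Ivan Smith: complete
  Pat Moore: department, salary
  Tina Anderson: salary
  Dave Wilson: complete

Per field:
  name: 0 missing
  age: 0 missing
  city: 1 missing
  department: 1 missing
  salary: 2 missing

Total missing values: 4
Records with any missing: 3

4 missing values (city: 1, department: 1, salary: 2); 3 incomplete records


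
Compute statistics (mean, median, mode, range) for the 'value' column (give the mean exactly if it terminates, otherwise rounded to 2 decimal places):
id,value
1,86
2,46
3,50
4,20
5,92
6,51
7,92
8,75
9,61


Data: [86, 46, 50, 20, 92, 51, 92, 75, 61]
Count: 9
Sum: 573
Mean: 573/9 ≈ 63.67 (rounded to 2 decimal places)
Sorted: [20, 46, 50, 51, 61, 75, 86, 92, 92]
Median: 61.0
Mode: 92 (2 times)
Range: 92 - 20 = 72
Min: 20, Max: 92

mean≈63.67, median=61.0, mode=92, range=72


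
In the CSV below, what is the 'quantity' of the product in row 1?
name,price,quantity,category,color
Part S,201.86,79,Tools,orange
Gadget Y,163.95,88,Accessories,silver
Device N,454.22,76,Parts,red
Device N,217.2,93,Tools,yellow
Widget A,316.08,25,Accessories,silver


Query: Row 1 ('Part S'), column 'quantity'
Value: 79

79


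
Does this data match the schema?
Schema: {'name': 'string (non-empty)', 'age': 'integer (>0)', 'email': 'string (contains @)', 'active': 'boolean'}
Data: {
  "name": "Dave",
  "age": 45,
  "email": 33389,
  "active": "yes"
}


Validating each field against schema:
  name: OK (non-empty string)
  age: OK (positive integer)
  email: FAIL (33389 is not a string)
  active: FAIL ("yes" is not a boolean)

Result: INVALID (2 errors: email, active)

INVALID (2 errors: email, active)


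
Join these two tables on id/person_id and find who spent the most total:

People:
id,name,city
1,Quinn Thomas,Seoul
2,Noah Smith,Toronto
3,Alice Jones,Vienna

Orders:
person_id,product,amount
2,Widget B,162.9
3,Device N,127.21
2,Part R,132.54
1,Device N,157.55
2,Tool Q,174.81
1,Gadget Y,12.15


Join on: people.id = orders.person_id

Joined rows:
  Noah Smith (Toronto) bought Widget B for $162.9
  Alice Jones (Vienna) bought Device N for $127.21
  Noah Smith (Toronto) bought Part R for $132.54
  Quinn Thomas (Seoul) bought Device N for $157.55
  Noah Smith (Toronto) bought Tool Q for $174.81
  Quinn Thomas (Seoul) bought Gadget Y for $12.15

Total per person:
  Noah Smith: $470.25
  Quinn Thomas: $169.70
  Alice Jones: $127.21

Top spender: Noah Smith ($470.25)

Noah Smith ($470.25)


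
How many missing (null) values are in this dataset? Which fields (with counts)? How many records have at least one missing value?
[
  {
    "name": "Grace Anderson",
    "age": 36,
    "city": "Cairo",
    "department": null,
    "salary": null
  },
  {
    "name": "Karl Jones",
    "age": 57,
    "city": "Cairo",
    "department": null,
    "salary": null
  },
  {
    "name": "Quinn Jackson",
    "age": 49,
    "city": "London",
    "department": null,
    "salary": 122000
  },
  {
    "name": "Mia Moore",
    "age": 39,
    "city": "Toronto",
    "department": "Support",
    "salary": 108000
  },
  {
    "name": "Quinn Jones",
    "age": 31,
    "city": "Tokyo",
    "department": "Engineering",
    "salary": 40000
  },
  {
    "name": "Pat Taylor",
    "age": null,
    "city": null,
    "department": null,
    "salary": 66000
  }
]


Checking for missing (null) values in 6 records:

  Grace Anderson: department, salary
  Karl Jones: department, salary
  Quinn Jackson: department
  Mia Moore: complete
  Quinn Jones: complete
  Pat Taylor: age, city, department

Per field:
  name: 0 missing
  age: 1 missing
  city: 1 missing
  department: 4 missing
  salary: 2 missing

Total missing values: 8
Records with any missing: 4

8 missing values (age: 1, city: 1, department: 4, salary: 2); 4 incomplete records


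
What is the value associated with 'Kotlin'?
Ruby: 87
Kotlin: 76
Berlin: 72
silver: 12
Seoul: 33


Looking up key 'Kotlin'
Value: 76

76


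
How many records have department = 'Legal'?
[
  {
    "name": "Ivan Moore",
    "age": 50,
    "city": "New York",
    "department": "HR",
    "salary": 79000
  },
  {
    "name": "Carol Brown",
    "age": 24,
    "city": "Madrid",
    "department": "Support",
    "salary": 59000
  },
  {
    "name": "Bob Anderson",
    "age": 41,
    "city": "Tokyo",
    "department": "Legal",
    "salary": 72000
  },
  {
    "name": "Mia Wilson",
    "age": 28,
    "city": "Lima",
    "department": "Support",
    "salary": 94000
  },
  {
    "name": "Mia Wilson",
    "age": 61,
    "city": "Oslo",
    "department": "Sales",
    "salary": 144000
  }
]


Data: 5 records
Condition: department = 'Legal'

Checking each record:
  Ivan Moore: HR
  Carol Brown: Support
  Bob Anderson: Legal MATCH
  Mia Wilson: Support
  Mia Wilson: Sales

Count: 1

1


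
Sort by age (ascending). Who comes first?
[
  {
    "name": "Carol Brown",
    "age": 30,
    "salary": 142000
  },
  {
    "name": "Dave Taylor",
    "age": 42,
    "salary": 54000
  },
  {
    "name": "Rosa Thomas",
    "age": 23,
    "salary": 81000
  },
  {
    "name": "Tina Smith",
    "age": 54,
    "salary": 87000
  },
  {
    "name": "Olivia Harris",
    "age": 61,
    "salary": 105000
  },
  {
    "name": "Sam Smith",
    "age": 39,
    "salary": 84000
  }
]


Sort by: age (ascending)

Sorted order:
  1. Rosa Thomas (age = 23)
  2. Carol Brown (age = 30)
  3. Sam Smith (age = 39)
  4. Dave Taylor (age = 42)
  5. Tina Smith (age = 54)
  6. Olivia Harris (age = 61)

First: Rosa Thomas

Rosa Thomas


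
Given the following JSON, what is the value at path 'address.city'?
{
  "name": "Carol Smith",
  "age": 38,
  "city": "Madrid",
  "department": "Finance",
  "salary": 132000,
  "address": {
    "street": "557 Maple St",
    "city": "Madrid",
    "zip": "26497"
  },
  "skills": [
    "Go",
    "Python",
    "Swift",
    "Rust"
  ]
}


Query: address.city
Path: address -> city
Value: Madrid

Madrid


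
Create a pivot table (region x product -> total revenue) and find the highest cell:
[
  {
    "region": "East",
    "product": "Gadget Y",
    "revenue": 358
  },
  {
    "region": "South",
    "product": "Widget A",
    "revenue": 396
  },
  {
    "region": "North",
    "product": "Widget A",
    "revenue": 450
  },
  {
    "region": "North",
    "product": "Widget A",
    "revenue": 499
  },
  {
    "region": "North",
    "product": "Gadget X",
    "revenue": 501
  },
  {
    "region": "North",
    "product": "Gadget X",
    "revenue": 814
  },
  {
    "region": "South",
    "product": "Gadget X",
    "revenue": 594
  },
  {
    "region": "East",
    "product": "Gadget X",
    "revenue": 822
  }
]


Pivot: region (rows) x product (columns) -> total revenue

     Gadget X      Gadget Y      Widget A    
East           822           358             0  
North         1315             0           949  
South          594             0           396  

Highest: North / Gadget X = $1315

North / Gadget X = $1315


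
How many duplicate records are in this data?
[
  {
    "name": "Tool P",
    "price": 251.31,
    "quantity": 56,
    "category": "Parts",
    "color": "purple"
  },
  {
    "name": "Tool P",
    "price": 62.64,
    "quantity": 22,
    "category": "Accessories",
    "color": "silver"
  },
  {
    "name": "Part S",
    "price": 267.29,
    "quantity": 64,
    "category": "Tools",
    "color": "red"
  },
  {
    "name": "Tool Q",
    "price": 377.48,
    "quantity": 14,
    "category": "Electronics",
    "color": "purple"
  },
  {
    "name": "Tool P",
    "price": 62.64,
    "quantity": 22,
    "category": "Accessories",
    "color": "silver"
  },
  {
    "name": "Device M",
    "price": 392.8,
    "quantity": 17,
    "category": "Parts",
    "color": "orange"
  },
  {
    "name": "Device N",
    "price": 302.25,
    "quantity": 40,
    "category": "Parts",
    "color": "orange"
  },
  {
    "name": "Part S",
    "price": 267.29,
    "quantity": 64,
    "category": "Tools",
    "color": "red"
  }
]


Checking 8 records for duplicates:

  Row 1: Tool P ($251.31, qty 56)
  Row 2: Tool P ($62.64, qty 22)
  Row 3: Part S ($267.29, qty 64)
  Row 4: Tool Q ($377.48, qty 14)
  Row 5: Tool P ($62.64, qty 22) <-- DUPLICATE
  Row 6: Device M ($392.8, qty 17)
  Row 7: Device N ($302.25, qty 40)
  Row 8: Part S ($267.29, qty 64) <-- DUPLICATE

Duplicates found: 2
Unique records: 6

2 duplicates, 6 unique


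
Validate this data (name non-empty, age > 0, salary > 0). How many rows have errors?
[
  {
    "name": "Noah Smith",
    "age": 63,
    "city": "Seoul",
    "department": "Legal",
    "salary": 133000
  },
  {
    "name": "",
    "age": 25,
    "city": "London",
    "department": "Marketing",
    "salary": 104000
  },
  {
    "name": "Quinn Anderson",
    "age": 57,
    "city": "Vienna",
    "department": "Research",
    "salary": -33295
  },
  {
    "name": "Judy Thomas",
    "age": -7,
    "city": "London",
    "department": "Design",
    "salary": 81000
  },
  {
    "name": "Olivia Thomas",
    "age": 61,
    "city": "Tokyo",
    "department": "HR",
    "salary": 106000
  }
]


Validating 5 records:
Rules: name non-empty, age > 0, salary > 0

  Row 1 (Noah Smith): OK
  Row 2 (???): empty name
  Row 3 (Quinn Anderson): negative salary: -33295
  Row 4 (Judy Thomas): negative age: -7
  Row 5 (Olivia Thomas): OK

Total errors: 3

3 errors


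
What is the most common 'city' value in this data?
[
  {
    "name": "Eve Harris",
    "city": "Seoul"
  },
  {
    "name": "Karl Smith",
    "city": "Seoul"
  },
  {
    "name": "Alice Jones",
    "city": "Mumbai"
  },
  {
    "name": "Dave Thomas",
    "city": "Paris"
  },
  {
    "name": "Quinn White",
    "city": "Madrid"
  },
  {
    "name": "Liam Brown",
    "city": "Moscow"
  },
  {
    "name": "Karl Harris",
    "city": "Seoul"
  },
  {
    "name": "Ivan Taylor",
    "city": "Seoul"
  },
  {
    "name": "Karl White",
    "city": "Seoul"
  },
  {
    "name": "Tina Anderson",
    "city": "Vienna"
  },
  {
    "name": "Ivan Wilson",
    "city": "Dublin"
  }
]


Counting 'city' values across 11 records:

  Seoul: 5 #####
  Mumbai: 1 #
  Paris: 1 #
  Madrid: 1 #
  Moscow: 1 #
  Vienna: 1 #
  Dublin: 1 #

Most common: Seoul (5 times)

Seoul (5 times)


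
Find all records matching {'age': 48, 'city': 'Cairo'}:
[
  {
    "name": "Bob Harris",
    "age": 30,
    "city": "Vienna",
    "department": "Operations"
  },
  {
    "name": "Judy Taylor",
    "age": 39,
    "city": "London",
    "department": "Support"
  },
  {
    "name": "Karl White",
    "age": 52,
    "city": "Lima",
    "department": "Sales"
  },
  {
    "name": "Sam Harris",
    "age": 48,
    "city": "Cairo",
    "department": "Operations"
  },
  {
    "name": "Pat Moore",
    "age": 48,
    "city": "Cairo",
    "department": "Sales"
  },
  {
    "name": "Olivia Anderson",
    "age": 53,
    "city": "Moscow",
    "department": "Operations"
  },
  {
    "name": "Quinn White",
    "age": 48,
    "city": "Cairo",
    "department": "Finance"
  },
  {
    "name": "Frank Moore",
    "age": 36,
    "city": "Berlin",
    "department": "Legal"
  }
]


Search criteria: {'age': 48, 'city': 'Cairo'}

Checking 8 records:
  Bob Harris: {age: 30, city: Vienna}
  Judy Taylor: {age: 39, city: London}
  Karl White: {age: 52, city: Lima}
  Sam Harris: {age: 48, city: Cairo} <-- MATCH
  Pat Moore: {age: 48, city: Cairo} <-- MATCH
  Olivia Anderson: {age: 53, city: Moscow}
  Quinn White: {age: 48, city: Cairo} <-- MATCH
  Frank Moore: {age: 36, city: Berlin}

Matches: ["Sam Harris", "Pat Moore", "Quinn White"]

["Sam Harris", "Pat Moore", "Quinn White"]


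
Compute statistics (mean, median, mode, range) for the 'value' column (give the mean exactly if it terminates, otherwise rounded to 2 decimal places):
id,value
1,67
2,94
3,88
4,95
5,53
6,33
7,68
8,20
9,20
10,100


Data: [67, 94, 88, 95, 53, 33, 68, 20, 20, 100]
Count: 10
Sum: 638
Mean: 638/10 = 63.8
Sorted: [20, 20, 33, 53, 67, 68, 88, 94, 95, 100]
Median: 67.5
Mode: 20 (2 times)
Range: 100 - 20 = 80
Min: 20, Max: 100

mean=63.8, median=67.5, mode=20, range=80


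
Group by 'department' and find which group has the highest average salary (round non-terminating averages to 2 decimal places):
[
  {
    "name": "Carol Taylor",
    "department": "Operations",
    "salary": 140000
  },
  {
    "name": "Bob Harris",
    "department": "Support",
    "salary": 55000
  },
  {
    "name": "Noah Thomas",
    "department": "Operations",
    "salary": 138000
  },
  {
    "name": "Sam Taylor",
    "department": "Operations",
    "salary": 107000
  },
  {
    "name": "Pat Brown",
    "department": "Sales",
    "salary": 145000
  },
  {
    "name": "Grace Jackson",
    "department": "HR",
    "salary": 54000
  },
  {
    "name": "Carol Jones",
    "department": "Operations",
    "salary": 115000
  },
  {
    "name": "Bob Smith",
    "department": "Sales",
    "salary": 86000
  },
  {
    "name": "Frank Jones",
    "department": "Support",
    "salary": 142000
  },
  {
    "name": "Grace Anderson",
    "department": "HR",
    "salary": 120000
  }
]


Group by: department

Groups:
  HR: 2 people, avg salary = 174000/2 = $87000
  Operations: 4 people, avg salary = 500000/4 = $125000
  Sales: 2 people, avg salary = 231000/2 = $115500
  Support: 2 people, avg salary = 197000/2 = $98500

Highest average salary: Operations ($125000)

Operations ($125000)
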